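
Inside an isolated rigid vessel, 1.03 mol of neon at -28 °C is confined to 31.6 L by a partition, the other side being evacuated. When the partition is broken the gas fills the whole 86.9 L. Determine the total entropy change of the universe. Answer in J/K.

No heat is exchanged and no work is done, so the ideal-gas temperature stays constant.
Entropy is a state function; using a reversible isothermal path, ΔS_gas = nR ln(V₂/V₁) = 1.03 × 8.314 × ln(86.9/31.6) = 8.66 J/K.
The insulated surroundings exchange no heat, so ΔS_surr = 0 and ΔS_universe = ΔS_gas.

ΔS_universe = 8.66 J/K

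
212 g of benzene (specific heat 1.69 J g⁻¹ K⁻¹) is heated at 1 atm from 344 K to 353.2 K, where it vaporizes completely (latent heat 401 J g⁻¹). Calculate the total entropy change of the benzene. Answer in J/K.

Warming step: ΔS₁ = m c ln(T_tr/T_i) = 212 × 1.69 × ln(353.2/344) = 9.456 J/K.
Phase change: ΔS₂ = +mL/T_tr = 212 × 401 / 353.2 = 240.7 J/K.
ΔS_total = (9.456) + (240.7) = 250 J/K.

ΔS = 250 J/K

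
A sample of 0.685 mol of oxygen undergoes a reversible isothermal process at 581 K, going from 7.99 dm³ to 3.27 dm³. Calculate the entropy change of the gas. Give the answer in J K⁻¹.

ΔS_gas = -5.09 J/K

For an isothermal ideal gas ΔS_gas = nR ln(V₂/V₁) = 0.685 × 8.314 × ln(3.27/7.99) = -5.09 J/K.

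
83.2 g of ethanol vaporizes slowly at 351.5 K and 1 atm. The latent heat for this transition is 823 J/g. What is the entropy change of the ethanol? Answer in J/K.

ΔS = 195 J/K

Heat absorbed by the substance: Q = mL = 83.2 × 823 = 68473.6 J.
At constant T, ΔS = Q_rev/T = 68473.6 / 351.5 = 195 J/K.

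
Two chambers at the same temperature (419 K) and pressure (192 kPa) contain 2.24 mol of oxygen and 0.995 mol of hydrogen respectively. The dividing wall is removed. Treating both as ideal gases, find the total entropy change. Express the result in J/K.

ΔS_mix = 16.6 J/K

Mole fractions: x_A = 2.24/3.24 = 0.692, x_B = 0.308.
ΔS_mix = −R(n_A ln x_A + n_B ln x_B) = −8.314 × (2.24 ln 0.692 + 0.995 ln 0.308) = 16.6 J/K.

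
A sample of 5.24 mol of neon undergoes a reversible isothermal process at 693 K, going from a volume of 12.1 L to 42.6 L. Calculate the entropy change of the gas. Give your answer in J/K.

For an isothermal ideal gas ΔS_gas = nR ln(V₂/V₁) = 5.24 × 8.314 × ln(42.6/12.1) = 54.8 J/K.

ΔS_gas = 54.8 J/K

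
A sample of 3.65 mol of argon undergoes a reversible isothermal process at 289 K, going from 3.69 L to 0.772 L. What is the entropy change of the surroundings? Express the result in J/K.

For an isothermal ideal gas ΔS_gas = nR ln(V₂/V₁) = 3.65 × 8.314 × ln(0.772/3.69) = -47.5 J/K.
The process is reversible, so ΔS_surr = −ΔS_gas = 47.5 J/K and ΔS_universe = 0.

ΔS_surr = 47.5 J/K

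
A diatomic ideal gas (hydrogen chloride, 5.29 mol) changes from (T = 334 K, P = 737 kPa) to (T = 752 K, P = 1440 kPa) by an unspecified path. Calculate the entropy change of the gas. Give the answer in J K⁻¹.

ΔS = 95.5 J/K

ΔS = nC_p ln(T₂/T₁) − nR ln(P₂/P₁), with C_p = 7R/2 = 29.1 J mol⁻¹ K⁻¹ for a diatomic ideal gas.
ΔS = 5.29 × [29.1 × ln(752/334) − 8.314 × ln(1440/737)] = 95.5 J/K.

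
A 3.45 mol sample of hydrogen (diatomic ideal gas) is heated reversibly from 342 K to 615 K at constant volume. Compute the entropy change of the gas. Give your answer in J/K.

At constant volume, ΔS = nC_V ln(T₂/T₁) with C_V = 5R/2 = 20.79 J mol⁻¹ K⁻¹.
ΔS = 3.45 × 20.79 × ln(615/342) = 42.1 J/K.

ΔS = 42.1 J/K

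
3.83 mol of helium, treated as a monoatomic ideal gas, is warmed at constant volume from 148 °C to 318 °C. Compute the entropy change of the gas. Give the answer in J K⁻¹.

ΔS = 16.2 J/K

In kelvin: T₁ = 421.15 K, T₂ = 591.15 K. At constant volume, ΔS = nC_V ln(T₂/T₁) with C_V = 3R/2 = 12.47 J mol⁻¹ K⁻¹.
ΔS = 3.83 × 12.47 × ln(591.15/421.15) = 16.2 J/K.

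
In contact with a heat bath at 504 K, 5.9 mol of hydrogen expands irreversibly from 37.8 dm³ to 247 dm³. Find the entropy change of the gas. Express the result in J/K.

ΔS_gas = 92.1 J/K

Entropy is a state function, so ΔS_gas depends only on the end states.
For an isothermal ideal gas ΔS_gas = nR ln(V₂/V₁) = 5.9 × 8.314 × ln(247/37.8) = 92.1 J/K.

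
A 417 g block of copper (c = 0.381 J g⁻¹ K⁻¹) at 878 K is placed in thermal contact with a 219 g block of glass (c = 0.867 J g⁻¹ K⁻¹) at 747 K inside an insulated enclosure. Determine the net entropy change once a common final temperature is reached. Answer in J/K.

ΔS_total = 1.13 J/K

Energy balance: T_f = (m₁c₁T₁ + m₂c₂T₂)/(m₁c₁ + m₂c₂) = 806.68 K.
ΔS₁ = m₁c₁ ln(T_f/T₁) = 158.877 × ln(806.68/878) = -13.46 J/K.
ΔS₂ = m₂c₂ ln(T_f/T₂) = 189.873 × ln(806.68/747) = 14.59 J/K.
ΔS_total = -13.46 + 14.59 = 1.13 J/K.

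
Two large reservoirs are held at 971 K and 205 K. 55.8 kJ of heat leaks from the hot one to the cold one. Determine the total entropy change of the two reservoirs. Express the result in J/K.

ΔS_total = 215 J/K

ΔS_hot = −Q/T_H = −55800/971 = -57.47 J/K and ΔS_cold = +Q/T_C = 55800/205 = 272.2 J/K.
ΔS_total = -57.47 + 272.2 = 215 J/K, positive as the second law requires.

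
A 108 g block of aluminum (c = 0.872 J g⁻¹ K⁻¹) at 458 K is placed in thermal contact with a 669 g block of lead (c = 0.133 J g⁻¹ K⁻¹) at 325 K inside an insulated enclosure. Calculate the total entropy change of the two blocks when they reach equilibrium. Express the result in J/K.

Energy balance: T_f = (m₁c₁T₁ + m₂c₂T₂)/(m₁c₁ + m₂c₂) = 393.39 K.
ΔS₁ = m₁c₁ ln(T_f/T₁) = 94.176 × ln(393.39/458) = -14.32 J/K.
ΔS₂ = m₂c₂ ln(T_f/T₂) = 88.977 × ln(393.39/325) = 16.99 J/K.
ΔS_total = -14.32 + 16.99 = 2.67 J/K.

ΔS_total = 2.67 J/K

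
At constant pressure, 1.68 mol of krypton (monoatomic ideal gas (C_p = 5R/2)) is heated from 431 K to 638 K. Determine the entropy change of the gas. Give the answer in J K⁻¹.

ΔS = 13.7 J/K

At constant pressure, ΔS = nC_p ln(T₂/T₁) with C_p = 5R/2 = 20.79 J mol⁻¹ K⁻¹.
ΔS = 1.68 × 20.79 × ln(638/431) = 13.7 J/K.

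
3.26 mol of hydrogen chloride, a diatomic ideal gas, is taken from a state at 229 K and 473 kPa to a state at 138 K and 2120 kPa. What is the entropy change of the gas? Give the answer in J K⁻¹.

ΔS = nC_p ln(T₂/T₁) − nR ln(P₂/P₁), with C_p = 7R/2 = 29.1 J mol⁻¹ K⁻¹ for a diatomic ideal gas.
ΔS = 3.26 × [29.1 × ln(138/229) − 8.314 × ln(2120/473)] = -88.7 J/K.

ΔS = -88.7 J/K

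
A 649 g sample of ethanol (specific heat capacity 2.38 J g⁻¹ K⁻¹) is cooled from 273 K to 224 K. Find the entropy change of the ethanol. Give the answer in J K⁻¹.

ΔS = -306 J/K

ΔS = ∫dQ_rev/T = m c ln(T₂/T₁) = 649 × 2.38 × ln(224/273) = -306 J/K.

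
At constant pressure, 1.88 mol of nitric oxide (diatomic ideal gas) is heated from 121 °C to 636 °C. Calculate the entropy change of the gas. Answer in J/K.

ΔS = 45.7 J/K

In kelvin: T₁ = 394.15 K, T₂ = 909.15 K. At constant pressure, ΔS = nC_p ln(T₂/T₁) with C_p = 7R/2 = 29.1 J mol⁻¹ K⁻¹.
ΔS = 1.88 × 29.1 × ln(909.15/394.15) = 45.7 J/K.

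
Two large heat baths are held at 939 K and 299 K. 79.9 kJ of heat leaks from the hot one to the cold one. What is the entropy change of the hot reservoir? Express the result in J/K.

ΔS_hot = -85.1 J/K

The hot reservoir loses heat Q, so ΔS_hot = −Q/T_H = −79900/939 = -85.1 J/K.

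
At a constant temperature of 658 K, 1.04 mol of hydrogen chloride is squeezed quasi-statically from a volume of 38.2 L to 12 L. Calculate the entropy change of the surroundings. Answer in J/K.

ΔS_surr = 10 J/K

For an isothermal ideal gas ΔS_gas = nR ln(V₂/V₁) = 1.04 × 8.314 × ln(12/38.2) = -10 J/K.
The process is reversible, so ΔS_surr = −ΔS_gas = 10 J/K and ΔS_universe = 0.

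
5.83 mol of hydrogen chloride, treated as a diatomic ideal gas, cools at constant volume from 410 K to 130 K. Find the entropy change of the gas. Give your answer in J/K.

ΔS = -139 J/K

At constant volume, ΔS = nC_V ln(T₂/T₁) with C_V = 5R/2 = 20.79 J mol⁻¹ K⁻¹.
ΔS = 5.83 × 20.79 × ln(130/410) = -139 J/K.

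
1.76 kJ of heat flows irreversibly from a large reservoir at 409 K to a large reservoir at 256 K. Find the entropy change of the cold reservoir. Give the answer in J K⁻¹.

ΔS_cold = 6.88 J/K

The cold reservoir gains heat Q, so ΔS_cold = +Q/T_C = 1760/256 = 6.88 J/K.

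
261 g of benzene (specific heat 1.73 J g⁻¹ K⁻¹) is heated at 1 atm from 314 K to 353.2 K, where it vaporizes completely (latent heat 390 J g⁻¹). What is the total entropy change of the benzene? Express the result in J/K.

Warming step: ΔS₁ = m c ln(T_tr/T_i) = 261 × 1.73 × ln(353.2/314) = 53.12 J/K.
Phase change: ΔS₂ = +mL/T_tr = 261 × 390 / 353.2 = 288.2 J/K.
ΔS_total = (53.12) + (288.2) = 341 J/K.

ΔS = 341 J/K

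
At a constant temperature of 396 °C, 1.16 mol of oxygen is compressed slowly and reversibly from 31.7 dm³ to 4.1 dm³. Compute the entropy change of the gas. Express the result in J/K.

For an isothermal ideal gas ΔS_gas = nR ln(V₂/V₁) = 1.16 × 8.314 × ln(4.1/31.7) = -19.7 J/K.

ΔS_gas = -19.7 J/K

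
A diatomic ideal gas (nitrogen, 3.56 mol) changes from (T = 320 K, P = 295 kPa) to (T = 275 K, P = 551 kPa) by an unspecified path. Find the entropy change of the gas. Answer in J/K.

ΔS = -34.2 J/K

ΔS = nC_p ln(T₂/T₁) − nR ln(P₂/P₁), with C_p = 7R/2 = 29.1 J mol⁻¹ K⁻¹ for a diatomic ideal gas.
ΔS = 3.56 × [29.1 × ln(275/320) − 8.314 × ln(551/295)] = -34.2 J/K.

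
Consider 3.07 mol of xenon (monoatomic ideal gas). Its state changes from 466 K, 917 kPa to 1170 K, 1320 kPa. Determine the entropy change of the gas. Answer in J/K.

ΔS = nC_p ln(T₂/T₁) − nR ln(P₂/P₁), with C_p = 5R/2 = 20.79 J mol⁻¹ K⁻¹ for a monoatomic ideal gas.
ΔS = 3.07 × [20.79 × ln(1170/466) − 8.314 × ln(1320/917)] = 49.4 J/K.

ΔS = 49.4 J/K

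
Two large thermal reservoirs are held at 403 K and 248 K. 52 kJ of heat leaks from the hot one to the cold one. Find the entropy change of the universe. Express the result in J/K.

ΔS_hot = −Q/T_H = −52000/403 = -129.032 J/K and ΔS_cold = +Q/T_C = 52000/248 = 209.677 J/K.
ΔS_total = -129.032 + 209.677 = 80.6 J/K, positive as the second law requires.

ΔS_total = 80.6 J/K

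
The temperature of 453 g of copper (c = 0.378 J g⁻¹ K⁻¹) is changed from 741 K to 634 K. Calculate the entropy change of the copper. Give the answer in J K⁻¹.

ΔS = ∫dQ_rev/T = m c ln(T₂/T₁) = 453 × 0.378 × ln(634/741) = -26.7 J/K.

ΔS = -26.7 J/K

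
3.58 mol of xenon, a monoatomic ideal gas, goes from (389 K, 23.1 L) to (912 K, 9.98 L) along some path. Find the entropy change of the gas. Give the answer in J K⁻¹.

ΔS = 13.1 J/K

Entropy is a state function: ΔS = nC_V ln(T₂/T₁) + nR ln(V₂/V₁), with C_V = 3R/2 = 12.47 J mol⁻¹ K⁻¹ for a monoatomic ideal gas.
ΔS = 3.58 × [12.47 × ln(912/389) + 8.314 × ln(9.98/23.1)] = 13.1 J/K.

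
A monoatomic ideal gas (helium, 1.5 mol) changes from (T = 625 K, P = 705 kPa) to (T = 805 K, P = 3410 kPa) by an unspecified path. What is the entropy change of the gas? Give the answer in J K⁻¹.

ΔS = nC_p ln(T₂/T₁) − nR ln(P₂/P₁), with C_p = 5R/2 = 20.79 J mol⁻¹ K⁻¹ for a monoatomic ideal gas.
ΔS = 1.5 × [20.79 × ln(805/625) − 8.314 × ln(3410/705)] = -11.8 J/K.

ΔS = -11.8 J/K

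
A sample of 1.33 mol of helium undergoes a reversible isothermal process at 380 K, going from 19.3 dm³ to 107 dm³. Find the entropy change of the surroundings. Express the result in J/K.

ΔS_surr = -18.9 J/K

For an isothermal ideal gas ΔS_gas = nR ln(V₂/V₁) = 1.33 × 8.314 × ln(107/19.3) = 18.9 J/K.
The process is reversible, so ΔS_surr = −ΔS_gas = -18.9 J/K and ΔS_universe = 0.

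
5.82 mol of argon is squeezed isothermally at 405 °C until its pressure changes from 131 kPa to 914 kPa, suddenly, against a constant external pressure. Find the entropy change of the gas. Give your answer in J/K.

ΔS_gas = -94 J/K

Entropy is a state function, so ΔS_gas depends only on the end states.
For an isothermal ideal gas ΔS_gas = nR ln(P₁/P₂) = 5.82 × 8.314 × ln(131/914) = -94 J/K.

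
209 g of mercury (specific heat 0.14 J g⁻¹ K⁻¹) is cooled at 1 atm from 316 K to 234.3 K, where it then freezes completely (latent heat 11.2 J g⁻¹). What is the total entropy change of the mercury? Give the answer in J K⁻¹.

ΔS = -18.7 J/K

Cooling step: ΔS₁ = m c ln(T_tr/T_i) = 209 × 0.14 × ln(234.3/316) = -8.753 J/K.
Phase change: ΔS₂ = −mL/T_tr = −209 × 11.2 / 234.3 = -9.991 J/K.
ΔS_total = (-8.753) + (-9.991) = -18.7 J/K.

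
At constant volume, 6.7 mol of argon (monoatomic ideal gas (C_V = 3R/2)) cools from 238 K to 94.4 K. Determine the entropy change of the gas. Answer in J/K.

At constant volume, ΔS = nC_V ln(T₂/T₁) with C_V = 3R/2 = 12.47 J mol⁻¹ K⁻¹.
ΔS = 6.7 × 12.47 × ln(94.4/238) = -77.3 J/K.

ΔS = -77.3 J/K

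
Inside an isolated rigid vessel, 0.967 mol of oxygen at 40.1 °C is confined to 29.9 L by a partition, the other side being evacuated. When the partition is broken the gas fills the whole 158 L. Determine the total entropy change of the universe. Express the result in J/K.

No heat is exchanged and no work is done, so the ideal-gas temperature stays constant.
Entropy is a state function; using a reversible isothermal path, ΔS_gas = nR ln(V₂/V₁) = 0.967 × 8.314 × ln(158/29.9) = 13.4 J/K.
The insulated surroundings exchange no heat, so ΔS_surr = 0 and ΔS_universe = ΔS_gas.

ΔS_universe = 13.4 J/K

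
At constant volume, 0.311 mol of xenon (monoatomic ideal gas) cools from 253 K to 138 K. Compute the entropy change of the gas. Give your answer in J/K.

ΔS = -2.35 J/K

At constant volume, ΔS = nC_V ln(T₂/T₁) with C_V = 3R/2 = 12.47 J mol⁻¹ K⁻¹.
ΔS = 0.311 × 12.47 × ln(138/253) = -2.35 J/K.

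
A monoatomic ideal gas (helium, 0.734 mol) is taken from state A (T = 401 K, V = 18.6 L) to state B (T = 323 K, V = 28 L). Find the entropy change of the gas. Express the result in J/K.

ΔS = 0.516 J/K

Entropy is a state function: ΔS = nC_V ln(T₂/T₁) + nR ln(V₂/V₁), with C_V = 3R/2 = 12.47 J mol⁻¹ K⁻¹ for a monoatomic ideal gas.
ΔS = 0.734 × [12.47 × ln(323/401) + 8.314 × ln(28/18.6)] = 0.516 J/K.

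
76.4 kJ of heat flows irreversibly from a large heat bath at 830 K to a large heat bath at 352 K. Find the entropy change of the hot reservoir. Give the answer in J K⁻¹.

ΔS_hot = -92 J/K

The hot reservoir loses heat Q, so ΔS_hot = −Q/T_H = −76400/830 = -92 J/K.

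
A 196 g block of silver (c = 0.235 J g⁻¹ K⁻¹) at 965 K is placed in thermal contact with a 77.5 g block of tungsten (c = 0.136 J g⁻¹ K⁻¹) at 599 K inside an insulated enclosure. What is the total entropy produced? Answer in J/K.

ΔS_total = 0.88 J/K

Energy balance: T_f = (m₁c₁T₁ + m₂c₂T₂)/(m₁c₁ + m₂c₂) = 896.84 K.
ΔS₁ = m₁c₁ ln(T_f/T₁) = 46.06 × ln(896.84/965) = -3.374 J/K.
ΔS₂ = m₂c₂ ln(T_f/T₂) = 10.54 × ln(896.84/599) = 4.254 J/K.
ΔS_total = -3.374 + 4.254 = 0.88 J/K.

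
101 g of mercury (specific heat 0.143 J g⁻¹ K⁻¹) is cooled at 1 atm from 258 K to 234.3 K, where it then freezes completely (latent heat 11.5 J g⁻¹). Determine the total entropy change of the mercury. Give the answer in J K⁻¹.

Cooling step: ΔS₁ = m c ln(T_tr/T_i) = 101 × 0.143 × ln(234.3/258) = -1.392 J/K.
Phase change: ΔS₂ = −mL/T_tr = −101 × 11.5 / 234.3 = -4.957 J/K.
ΔS_total = (-1.392) + (-4.957) = -6.35 J/K.

ΔS = -6.35 J/K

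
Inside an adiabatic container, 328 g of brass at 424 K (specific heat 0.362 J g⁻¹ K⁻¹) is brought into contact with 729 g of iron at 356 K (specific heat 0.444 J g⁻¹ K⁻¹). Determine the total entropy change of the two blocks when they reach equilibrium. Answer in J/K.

ΔS_total = 1.36 J/K

Energy balance: T_f = (m₁c₁T₁ + m₂c₂T₂)/(m₁c₁ + m₂c₂) = 374.25 K.
ΔS₁ = m₁c₁ ln(T_f/T₁) = 118.736 × ln(374.25/424) = -14.82 J/K.
ΔS₂ = m₂c₂ ln(T_f/T₂) = 323.676 × ln(374.25/356) = 16.18 J/K.
ΔS_total = -14.82 + 16.18 = 1.36 J/K.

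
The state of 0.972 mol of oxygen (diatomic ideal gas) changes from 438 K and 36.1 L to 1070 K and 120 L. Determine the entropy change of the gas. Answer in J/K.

Entropy is a state function: ΔS = nC_V ln(T₂/T₁) + nR ln(V₂/V₁), with C_V = 5R/2 = 20.79 J mol⁻¹ K⁻¹ for a diatomic ideal gas.
ΔS = 0.972 × [20.79 × ln(1070/438) + 8.314 × ln(120/36.1)] = 27.8 J/K.

ΔS = 27.8 J/K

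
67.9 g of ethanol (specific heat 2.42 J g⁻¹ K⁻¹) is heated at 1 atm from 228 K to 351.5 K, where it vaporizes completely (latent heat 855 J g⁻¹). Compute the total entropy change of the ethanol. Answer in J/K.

ΔS = 236 J/K

Warming step: ΔS₁ = m c ln(T_tr/T_i) = 67.9 × 2.42 × ln(351.5/228) = 71.13 J/K.
Phase change: ΔS₂ = +mL/T_tr = 67.9 × 855 / 351.5 = 165.2 J/K.
ΔS_total = (71.13) + (165.2) = 236 J/K.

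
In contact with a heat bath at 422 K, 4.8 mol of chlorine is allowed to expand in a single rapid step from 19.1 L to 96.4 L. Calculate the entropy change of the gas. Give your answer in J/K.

Entropy is a state function, so ΔS_gas depends only on the end states.
For an isothermal ideal gas ΔS_gas = nR ln(V₂/V₁) = 4.8 × 8.314 × ln(96.4/19.1) = 64.6 J/K.

ΔS_gas = 64.6 J/K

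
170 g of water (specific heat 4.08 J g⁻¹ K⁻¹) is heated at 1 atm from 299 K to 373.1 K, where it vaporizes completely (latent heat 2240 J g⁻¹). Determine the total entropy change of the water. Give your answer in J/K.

Warming step: ΔS₁ = m c ln(T_tr/T_i) = 170 × 4.08 × ln(373.1/299) = 153.6 J/K.
Phase change: ΔS₂ = +mL/T_tr = 170 × 2240 / 373.1 = 1021 J/K.
ΔS_total = (153.6) + (1021) = 1170 J/K.

ΔS = 1170 J/K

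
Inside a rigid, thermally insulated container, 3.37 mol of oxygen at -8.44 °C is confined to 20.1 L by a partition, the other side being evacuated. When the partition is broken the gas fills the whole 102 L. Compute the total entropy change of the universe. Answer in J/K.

ΔS_universe = 45.5 J/K

For an ideal gas in free expansion Q = 0 and W = 0, so T is unchanged.
Entropy is a state function; using a reversible isothermal path, ΔS_gas = nR ln(V₂/V₁) = 3.37 × 8.314 × ln(102/20.1) = 45.5 J/K.
The insulated surroundings exchange no heat, so ΔS_surr = 0 and ΔS_universe = ΔS_gas.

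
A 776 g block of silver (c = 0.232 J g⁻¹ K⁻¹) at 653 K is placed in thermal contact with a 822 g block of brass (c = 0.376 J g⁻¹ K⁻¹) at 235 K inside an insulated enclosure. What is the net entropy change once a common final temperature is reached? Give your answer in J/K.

Energy balance: T_f = (m₁c₁T₁ + m₂c₂T₂)/(m₁c₁ + m₂c₂) = 388.86 K.
ΔS₁ = m₁c₁ ln(T_f/T₁) = 180.032 × ln(388.86/653) = -93.321 J/K.
ΔS₂ = m₂c₂ ln(T_f/T₂) = 309.072 × ln(388.86/235) = 155.66 J/K.
ΔS_total = -93.321 + 155.66 = 62.3 J/K.

ΔS_total = 62.3 J/K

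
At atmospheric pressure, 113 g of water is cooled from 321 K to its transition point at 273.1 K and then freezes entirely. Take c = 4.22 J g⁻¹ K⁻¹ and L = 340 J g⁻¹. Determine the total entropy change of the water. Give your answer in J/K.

ΔS = -218 J/K

Cooling step: ΔS₁ = m c ln(T_tr/T_i) = 113 × 4.22 × ln(273.1/321) = -77.06 J/K.
Phase change: ΔS₂ = −mL/T_tr = −113 × 340 / 273.1 = -140.7 J/K.
ΔS_total = (-77.06) + (-140.7) = -218 J/K.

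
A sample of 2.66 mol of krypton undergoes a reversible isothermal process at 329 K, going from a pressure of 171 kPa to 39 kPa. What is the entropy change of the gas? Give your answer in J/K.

ΔS_gas = 32.7 J/K

For an isothermal ideal gas ΔS_gas = nR ln(P₁/P₂) = 2.66 × 8.314 × ln(171/39) = 32.7 J/K.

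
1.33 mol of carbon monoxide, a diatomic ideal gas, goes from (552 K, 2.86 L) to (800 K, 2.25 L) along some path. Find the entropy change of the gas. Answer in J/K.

Entropy is a state function: ΔS = nC_V ln(T₂/T₁) + nR ln(V₂/V₁), with C_V = 5R/2 = 20.79 J mol⁻¹ K⁻¹ for a diatomic ideal gas.
ΔS = 1.33 × [20.79 × ln(800/552) + 8.314 × ln(2.25/2.86)] = 7.61 J/K.

ΔS = 7.61 J/K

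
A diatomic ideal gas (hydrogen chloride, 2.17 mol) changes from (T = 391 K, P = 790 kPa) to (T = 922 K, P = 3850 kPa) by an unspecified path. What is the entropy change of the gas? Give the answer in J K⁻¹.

ΔS = 25.6 J/K

ΔS = nC_p ln(T₂/T₁) − nR ln(P₂/P₁), with C_p = 7R/2 = 29.1 J mol⁻¹ K⁻¹ for a diatomic ideal gas.
ΔS = 2.17 × [29.1 × ln(922/391) − 8.314 × ln(3850/790)] = 25.6 J/K.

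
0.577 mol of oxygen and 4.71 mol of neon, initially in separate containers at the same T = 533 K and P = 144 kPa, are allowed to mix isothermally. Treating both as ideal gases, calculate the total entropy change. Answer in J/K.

Mole fractions: x_A = 0.577/5.29 = 0.109, x_B = 0.891.
ΔS_mix = −R(n_A ln x_A + n_B ln x_B) = −8.314 × (0.577 ln 0.109 + 4.71 ln 0.891) = 15.2 J/K.

ΔS_mix = 15.2 J/K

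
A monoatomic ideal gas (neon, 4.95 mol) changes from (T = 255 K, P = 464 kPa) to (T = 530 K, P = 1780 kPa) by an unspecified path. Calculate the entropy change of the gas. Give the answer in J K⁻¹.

ΔS = nC_p ln(T₂/T₁) − nR ln(P₂/P₁), with C_p = 5R/2 = 20.79 J mol⁻¹ K⁻¹ for a monoatomic ideal gas.
ΔS = 4.95 × [20.79 × ln(530/255) − 8.314 × ln(1780/464)] = 19.9 J/K.

ΔS = 19.9 J/K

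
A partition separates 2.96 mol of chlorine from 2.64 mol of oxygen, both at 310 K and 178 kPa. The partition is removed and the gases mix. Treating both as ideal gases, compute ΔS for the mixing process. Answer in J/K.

ΔS_mix = 32.2 J/K

Mole fractions: x_A = 2.96/5.6 = 0.529, x_B = 0.471.
ΔS_mix = −R(n_A ln x_A + n_B ln x_B) = −8.314 × (2.96 ln 0.529 + 2.64 ln 0.471) = 32.2 J/K.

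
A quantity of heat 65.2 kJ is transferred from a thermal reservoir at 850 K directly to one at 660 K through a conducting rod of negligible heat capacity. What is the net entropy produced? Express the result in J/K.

ΔS_hot = −Q/T_H = −65200/850 = -76.71 J/K and ΔS_cold = +Q/T_C = 65200/660 = 98.79 J/K.
ΔS_total = -76.71 + 98.79 = 22.1 J/K, positive as the second law requires.

ΔS_total = 22.1 J/K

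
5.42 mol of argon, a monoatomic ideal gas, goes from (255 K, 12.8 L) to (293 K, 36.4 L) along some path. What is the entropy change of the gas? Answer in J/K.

Entropy is a state function: ΔS = nC_V ln(T₂/T₁) + nR ln(V₂/V₁), with C_V = 3R/2 = 12.47 J mol⁻¹ K⁻¹ for a monoatomic ideal gas.
ΔS = 5.42 × [12.47 × ln(293/255) + 8.314 × ln(36.4/12.8)] = 56.5 J/K.

ΔS = 56.5 J/K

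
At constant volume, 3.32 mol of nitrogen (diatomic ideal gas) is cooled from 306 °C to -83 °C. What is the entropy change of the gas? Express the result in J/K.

In kelvin: T₁ = 579.15 K, T₂ = 190.15 K. At constant volume, ΔS = nC_V ln(T₂/T₁) with C_V = 5R/2 = 20.79 J mol⁻¹ K⁻¹.
ΔS = 3.32 × 20.79 × ln(190.15/579.15) = -76.9 J/K.

ΔS = -76.9 J/K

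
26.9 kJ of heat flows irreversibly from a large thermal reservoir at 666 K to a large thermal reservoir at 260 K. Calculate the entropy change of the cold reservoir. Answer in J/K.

ΔS_cold = 103 J/K

The cold reservoir gains heat Q, so ΔS_cold = +Q/T_C = 26900/260 = 103 J/K.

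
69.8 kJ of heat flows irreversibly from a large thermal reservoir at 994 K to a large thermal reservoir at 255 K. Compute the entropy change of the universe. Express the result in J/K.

ΔS_hot = −Q/T_H = −69800/994 = -70.221 J/K and ΔS_cold = +Q/T_C = 69800/255 = 273.73 J/K.
ΔS_total = -70.221 + 273.73 = 204 J/K, positive as the second law requires.

ΔS_total = 204 J/K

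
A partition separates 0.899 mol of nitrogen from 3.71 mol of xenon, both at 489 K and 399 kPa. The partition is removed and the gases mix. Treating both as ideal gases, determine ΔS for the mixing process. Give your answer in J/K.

ΔS_mix = 18.9 J/K

Mole fractions: x_A = 0.899/4.61 = 0.195, x_B = 0.805.
ΔS_mix = −R(n_A ln x_A + n_B ln x_B) = −8.314 × (0.899 ln 0.195 + 3.71 ln 0.805) = 18.9 J/K.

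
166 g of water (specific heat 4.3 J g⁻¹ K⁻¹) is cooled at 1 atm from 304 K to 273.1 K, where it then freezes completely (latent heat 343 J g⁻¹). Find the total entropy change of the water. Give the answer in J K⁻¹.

ΔS = -285 J/K

Cooling step: ΔS₁ = m c ln(T_tr/T_i) = 166 × 4.3 × ln(273.1/304) = -76.51 J/K.
Phase change: ΔS₂ = −mL/T_tr = −166 × 343 / 273.1 = -208.5 J/K.
ΔS_total = (-76.51) + (-208.5) = -285 J/K.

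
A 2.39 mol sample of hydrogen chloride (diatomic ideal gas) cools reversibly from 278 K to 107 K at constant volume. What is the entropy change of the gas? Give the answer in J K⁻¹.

At constant volume, ΔS = nC_V ln(T₂/T₁) with C_V = 5R/2 = 20.79 J mol⁻¹ K⁻¹.
ΔS = 2.39 × 20.79 × ln(107/278) = -47.4 J/K.

ΔS = -47.4 J/K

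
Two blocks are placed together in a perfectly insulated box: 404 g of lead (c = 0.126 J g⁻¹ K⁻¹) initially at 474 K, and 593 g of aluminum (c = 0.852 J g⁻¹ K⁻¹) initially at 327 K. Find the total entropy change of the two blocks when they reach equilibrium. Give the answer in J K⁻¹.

Energy balance: T_f = (m₁c₁T₁ + m₂c₂T₂)/(m₁c₁ + m₂c₂) = 340.46 K.
ΔS₁ = m₁c₁ ln(T_f/T₁) = 50.904 × ln(340.46/474) = -16.845 J/K.
ΔS₂ = m₂c₂ ln(T_f/T₂) = 505.236 × ln(340.46/327) = 20.373 J/K.
ΔS_total = -16.845 + 20.373 = 3.53 J/K.

ΔS_total = 3.53 J/K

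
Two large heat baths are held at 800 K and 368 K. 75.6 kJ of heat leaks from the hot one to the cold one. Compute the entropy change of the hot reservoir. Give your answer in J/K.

ΔS_hot = -94.5 J/K

The hot reservoir loses heat Q, so ΔS_hot = −Q/T_H = −75600/800 = -94.5 J/K.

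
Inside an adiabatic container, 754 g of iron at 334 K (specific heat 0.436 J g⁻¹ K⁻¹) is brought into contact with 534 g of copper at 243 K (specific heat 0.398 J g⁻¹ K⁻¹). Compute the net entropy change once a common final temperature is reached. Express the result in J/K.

Energy balance: T_f = (m₁c₁T₁ + m₂c₂T₂)/(m₁c₁ + m₂c₂) = 298.27 K.
ΔS₁ = m₁c₁ ln(T_f/T₁) = 328.744 × ln(298.27/334) = -37.196 J/K.
ΔS₂ = m₂c₂ ln(T_f/T₂) = 212.532 × ln(298.27/243) = 43.555 J/K.
ΔS_total = -37.196 + 43.555 = 6.36 J/K.

ΔS_total = 6.36 J/K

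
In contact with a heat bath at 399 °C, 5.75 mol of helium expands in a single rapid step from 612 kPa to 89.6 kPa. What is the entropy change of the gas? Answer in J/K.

Entropy is a state function, so ΔS_gas depends only on the end states.
For an isothermal ideal gas ΔS_gas = nR ln(P₁/P₂) = 5.75 × 8.314 × ln(612/89.6) = 91.9 J/K.

ΔS_gas = 91.9 J/K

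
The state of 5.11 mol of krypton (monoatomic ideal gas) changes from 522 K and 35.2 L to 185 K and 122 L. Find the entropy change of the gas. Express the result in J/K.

ΔS = -13.3 J/K

Entropy is a state function: ΔS = nC_V ln(T₂/T₁) + nR ln(V₂/V₁), with C_V = 3R/2 = 12.47 J mol⁻¹ K⁻¹ for a monoatomic ideal gas.
ΔS = 5.11 × [12.47 × ln(185/522) + 8.314 × ln(122/35.2)] = -13.3 J/K.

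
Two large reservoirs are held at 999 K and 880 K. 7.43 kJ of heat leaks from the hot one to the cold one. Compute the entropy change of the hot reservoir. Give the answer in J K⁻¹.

The hot reservoir loses heat Q, so ΔS_hot = −Q/T_H = −7430/999 = -7.44 J/K.

ΔS_hot = -7.44 J/K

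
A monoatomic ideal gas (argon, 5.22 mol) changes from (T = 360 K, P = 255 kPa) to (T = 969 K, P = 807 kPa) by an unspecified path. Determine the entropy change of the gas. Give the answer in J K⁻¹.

ΔS = nC_p ln(T₂/T₁) − nR ln(P₂/P₁), with C_p = 5R/2 = 20.79 J mol⁻¹ K⁻¹ for a monoatomic ideal gas.
ΔS = 5.22 × [20.79 × ln(969/360) − 8.314 × ln(807/255)] = 57.4 J/K.

ΔS = 57.4 J/K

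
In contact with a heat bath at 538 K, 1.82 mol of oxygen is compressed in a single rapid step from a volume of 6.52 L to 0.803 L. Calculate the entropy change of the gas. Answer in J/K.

Entropy is a state function, so ΔS_gas depends only on the end states.
For an isothermal ideal gas ΔS_gas = nR ln(V₂/V₁) = 1.82 × 8.314 × ln(0.803/6.52) = -31.7 J/K.

ΔS_gas = -31.7 J/K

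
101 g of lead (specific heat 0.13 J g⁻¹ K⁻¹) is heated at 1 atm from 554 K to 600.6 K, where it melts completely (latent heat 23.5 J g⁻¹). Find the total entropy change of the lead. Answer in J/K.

Warming step: ΔS₁ = m c ln(T_tr/T_i) = 101 × 0.13 × ln(600.6/554) = 1.06 J/K.
Phase change: ΔS₂ = +mL/T_tr = 101 × 23.5 / 600.6 = 3.952 J/K.
ΔS_total = (1.06) + (3.952) = 5.01 J/K.

ΔS = 5.01 J/K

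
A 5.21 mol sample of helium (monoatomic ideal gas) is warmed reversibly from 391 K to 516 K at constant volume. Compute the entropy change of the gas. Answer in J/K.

ΔS = 18 J/K

At constant volume, ΔS = nC_V ln(T₂/T₁) with C_V = 3R/2 = 12.47 J mol⁻¹ K⁻¹.
ΔS = 5.21 × 12.47 × ln(516/391) = 18 J/K.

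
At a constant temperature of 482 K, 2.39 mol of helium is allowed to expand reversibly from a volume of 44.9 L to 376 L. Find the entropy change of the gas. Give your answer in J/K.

ΔS_gas = 42.2 J/K

For an isothermal ideal gas ΔS_gas = nR ln(V₂/V₁) = 2.39 × 8.314 × ln(376/44.9) = 42.2 J/K.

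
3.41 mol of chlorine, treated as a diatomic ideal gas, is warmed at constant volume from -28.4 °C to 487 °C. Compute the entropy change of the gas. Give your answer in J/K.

In kelvin: T₁ = 244.75 K, T₂ = 760.15 K. At constant volume, ΔS = nC_V ln(T₂/T₁) with C_V = 5R/2 = 20.79 J mol⁻¹ K⁻¹.
ΔS = 3.41 × 20.79 × ln(760.15/244.75) = 80.3 J/K.

ΔS = 80.3 J/K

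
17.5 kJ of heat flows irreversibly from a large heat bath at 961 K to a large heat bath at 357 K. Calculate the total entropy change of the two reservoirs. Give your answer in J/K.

ΔS_hot = −Q/T_H = −17500/961 = -18.21 J/K and ΔS_cold = +Q/T_C = 17500/357 = 49.02 J/K.
ΔS_total = -18.21 + 49.02 = 30.8 J/K, positive as the second law requires.

ΔS_total = 30.8 J/K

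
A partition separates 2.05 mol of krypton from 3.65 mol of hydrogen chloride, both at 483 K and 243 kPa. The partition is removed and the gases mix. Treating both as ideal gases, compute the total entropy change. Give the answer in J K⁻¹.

Mole fractions: x_A = 2.05/5.7 = 0.36, x_B = 0.64.
ΔS_mix = −R(n_A ln x_A + n_B ln x_B) = −8.314 × (2.05 ln 0.36 + 3.65 ln 0.64) = 31 J/K.

ΔS_mix = 31 J/K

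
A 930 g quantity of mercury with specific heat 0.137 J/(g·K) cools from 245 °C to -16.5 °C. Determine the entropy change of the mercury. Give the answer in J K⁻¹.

In kelvin: T₁ = 518.15 K, T₂ = 256.65 K. ΔS = ∫dQ_rev/T = m c ln(T₂/T₁) = 930 × 0.137 × ln(256.65/518.15) = -89.5 J/K.

ΔS = -89.5 J/K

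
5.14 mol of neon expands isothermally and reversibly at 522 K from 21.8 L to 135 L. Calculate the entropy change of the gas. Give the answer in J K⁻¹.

For an isothermal ideal gas ΔS_gas = nR ln(V₂/V₁) = 5.14 × 8.314 × ln(135/21.8) = 77.9 J/K.

ΔS_gas = 77.9 J/K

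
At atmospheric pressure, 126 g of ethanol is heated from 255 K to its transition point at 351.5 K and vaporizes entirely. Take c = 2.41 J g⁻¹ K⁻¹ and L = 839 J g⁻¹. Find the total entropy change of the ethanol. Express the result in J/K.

ΔS = 398 J/K

Warming step: ΔS₁ = m c ln(T_tr/T_i) = 126 × 2.41 × ln(351.5/255) = 97.46 J/K.
Phase change: ΔS₂ = +mL/T_tr = 126 × 839 / 351.5 = 300.8 J/K.
ΔS_total = (97.46) + (300.8) = 398 J/K.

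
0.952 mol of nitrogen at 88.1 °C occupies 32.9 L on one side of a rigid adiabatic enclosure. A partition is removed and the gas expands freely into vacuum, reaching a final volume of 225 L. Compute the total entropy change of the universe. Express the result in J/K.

No heat is exchanged and no work is done, so the ideal-gas temperature stays constant.
Entropy is a state function; using a reversible isothermal path, ΔS_gas = nR ln(V₂/V₁) = 0.952 × 8.314 × ln(225/32.9) = 15.2 J/K.
The insulated surroundings exchange no heat, so ΔS_surr = 0 and ΔS_universe = ΔS_gas.

ΔS_universe = 15.2 J/K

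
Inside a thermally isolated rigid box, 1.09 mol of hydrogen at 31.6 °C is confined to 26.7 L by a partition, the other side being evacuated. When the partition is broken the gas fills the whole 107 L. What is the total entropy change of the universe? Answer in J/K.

For an ideal gas in free expansion Q = 0 and W = 0, so T is unchanged.
Entropy is a state function; using a reversible isothermal path, ΔS_gas = nR ln(V₂/V₁) = 1.09 × 8.314 × ln(107/26.7) = 12.6 J/K.
The insulated surroundings exchange no heat, so ΔS_surr = 0 and ΔS_universe = ΔS_gas.

ΔS_universe = 12.6 J/K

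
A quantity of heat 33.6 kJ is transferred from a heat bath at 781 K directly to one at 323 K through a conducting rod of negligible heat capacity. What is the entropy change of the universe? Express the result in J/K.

ΔS_hot = −Q/T_H = −33600/781 = -43.02 J/K and ΔS_cold = +Q/T_C = 33600/323 = 104 J/K.
ΔS_total = -43.02 + 104 = 61 J/K, positive as the second law requires.

ΔS_total = 61 J/K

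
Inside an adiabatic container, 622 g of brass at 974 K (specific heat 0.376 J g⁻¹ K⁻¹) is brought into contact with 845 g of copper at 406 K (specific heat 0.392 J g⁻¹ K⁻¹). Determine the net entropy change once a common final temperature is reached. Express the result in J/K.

ΔS_total = 53.5 J/K

Energy balance: T_f = (m₁c₁T₁ + m₂c₂T₂)/(m₁c₁ + m₂c₂) = 641.07 K.
ΔS₁ = m₁c₁ ln(T_f/T₁) = 233.872 × ln(641.07/974) = -97.82 J/K.
ΔS₂ = m₂c₂ ln(T_f/T₂) = 331.24 × ln(641.07/406) = 151.3 J/K.
ΔS_total = -97.82 + 151.3 = 53.5 J/K.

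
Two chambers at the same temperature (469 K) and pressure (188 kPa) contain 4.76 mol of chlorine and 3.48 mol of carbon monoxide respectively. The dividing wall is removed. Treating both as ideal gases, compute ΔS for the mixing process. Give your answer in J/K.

ΔS_mix = 46.7 J/K

Mole fractions: x_A = 4.76/8.24 = 0.578, x_B = 0.422.
ΔS_mix = −R(n_A ln x_A + n_B ln x_B) = −8.314 × (4.76 ln 0.578 + 3.48 ln 0.422) = 46.7 J/K.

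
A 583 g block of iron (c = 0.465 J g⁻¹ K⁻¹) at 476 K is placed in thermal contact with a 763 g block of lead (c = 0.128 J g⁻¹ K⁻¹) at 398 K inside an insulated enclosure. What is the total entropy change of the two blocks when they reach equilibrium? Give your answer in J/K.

Energy balance: T_f = (m₁c₁T₁ + m₂c₂T₂)/(m₁c₁ + m₂c₂) = 455.34 K.
ΔS₁ = m₁c₁ ln(T_f/T₁) = 271.095 × ln(455.34/476) = -12.03 J/K.
ΔS₂ = m₂c₂ ln(T_f/T₂) = 97.664 × ln(455.34/398) = 13.15 J/K.
ΔS_total = -12.03 + 13.15 = 1.12 J/K.

ΔS_total = 1.12 J/K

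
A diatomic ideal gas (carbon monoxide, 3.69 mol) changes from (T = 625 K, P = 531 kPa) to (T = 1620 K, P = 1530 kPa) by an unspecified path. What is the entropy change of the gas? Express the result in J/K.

ΔS = 69.8 J/K

ΔS = nC_p ln(T₂/T₁) − nR ln(P₂/P₁), with C_p = 7R/2 = 29.1 J mol⁻¹ K⁻¹ for a diatomic ideal gas.
ΔS = 3.69 × [29.1 × ln(1620/625) − 8.314 × ln(1530/531)] = 69.8 J/K.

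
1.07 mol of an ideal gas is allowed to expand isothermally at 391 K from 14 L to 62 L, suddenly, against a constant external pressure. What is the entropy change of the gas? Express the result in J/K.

Entropy is a state function, so ΔS_gas depends only on the end states.
For an isothermal ideal gas ΔS_gas = nR ln(V₂/V₁) = 1.07 × 8.314 × ln(62/14) = 13.2 J/K.

ΔS_gas = 13.2 J/K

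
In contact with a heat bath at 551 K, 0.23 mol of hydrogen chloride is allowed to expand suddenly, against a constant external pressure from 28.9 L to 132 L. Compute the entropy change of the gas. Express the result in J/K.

Entropy is a state function, so ΔS_gas depends only on the end states.
For an isothermal ideal gas ΔS_gas = nR ln(V₂/V₁) = 0.23 × 8.314 × ln(132/28.9) = 2.9 J/K.

ΔS_gas = 2.9 J/K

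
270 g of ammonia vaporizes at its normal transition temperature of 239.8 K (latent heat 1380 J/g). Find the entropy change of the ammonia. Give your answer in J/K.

Heat absorbed by the substance: Q = mL = 270 × 1380 = 372600 J.
At constant T, ΔS = Q_rev/T = 372600 / 239.8 = 1550 J/K.

ΔS = 1550 J/K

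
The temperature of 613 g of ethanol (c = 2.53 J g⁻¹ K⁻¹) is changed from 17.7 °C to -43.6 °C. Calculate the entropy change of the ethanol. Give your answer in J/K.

In kelvin: T₁ = 290.85 K, T₂ = 229.55 K. ΔS = ∫dQ_rev/T = m c ln(T₂/T₁) = 613 × 2.53 × ln(229.55/290.85) = -367 J/K.

ΔS = -367 J/K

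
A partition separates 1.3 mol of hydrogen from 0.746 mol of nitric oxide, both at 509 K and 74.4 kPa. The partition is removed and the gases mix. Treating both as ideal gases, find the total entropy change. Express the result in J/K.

Mole fractions: x_A = 1.3/2.05 = 0.635, x_B = 0.365.
ΔS_mix = −R(n_A ln x_A + n_B ln x_B) = −8.314 × (1.3 ln 0.635 + 0.746 ln 0.365) = 11.2 J/K.

ΔS_mix = 11.2 J/K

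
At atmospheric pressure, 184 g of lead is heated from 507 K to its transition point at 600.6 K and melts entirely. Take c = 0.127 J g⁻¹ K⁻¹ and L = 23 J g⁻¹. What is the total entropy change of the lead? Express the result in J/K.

ΔS = 11 J/K

Warming step: ΔS₁ = m c ln(T_tr/T_i) = 184 × 0.127 × ln(600.6/507) = 3.959 J/K.
Phase change: ΔS₂ = +mL/T_tr = 184 × 23 / 600.6 = 7.046 J/K.
ΔS_total = (3.959) + (7.046) = 11 J/K.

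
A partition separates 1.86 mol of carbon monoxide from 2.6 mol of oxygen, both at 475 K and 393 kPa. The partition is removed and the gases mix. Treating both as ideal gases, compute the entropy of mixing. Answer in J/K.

Mole fractions: x_A = 1.86/4.46 = 0.417, x_B = 0.583.
ΔS_mix = −R(n_A ln x_A + n_B ln x_B) = −8.314 × (1.86 ln 0.417 + 2.6 ln 0.583) = 25.2 J/K.

ΔS_mix = 25.2 J/K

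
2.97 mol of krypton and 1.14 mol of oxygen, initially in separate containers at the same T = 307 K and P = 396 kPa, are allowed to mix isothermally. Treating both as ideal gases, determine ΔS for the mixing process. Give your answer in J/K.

Mole fractions: x_A = 2.97/4.11 = 0.723, x_B = 0.277.
ΔS_mix = −R(n_A ln x_A + n_B ln x_B) = −8.314 × (2.97 ln 0.723 + 1.14 ln 0.277) = 20.2 J/K.

ΔS_mix = 20.2 J/K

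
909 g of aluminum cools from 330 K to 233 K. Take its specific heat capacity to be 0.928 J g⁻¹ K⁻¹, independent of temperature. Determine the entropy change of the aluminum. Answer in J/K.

ΔS = ∫dQ_rev/T = m c ln(T₂/T₁) = 909 × 0.928 × ln(233/330) = -294 J/K.

ΔS = -294 J/K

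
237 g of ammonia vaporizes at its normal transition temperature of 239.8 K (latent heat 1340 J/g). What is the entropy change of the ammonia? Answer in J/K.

ΔS = 1320 J/K

Heat absorbed by the substance: Q = mL = 237 × 1340 = 317580 J.
At constant T, ΔS = Q_rev/T = 317580 / 239.8 = 1320 J/K.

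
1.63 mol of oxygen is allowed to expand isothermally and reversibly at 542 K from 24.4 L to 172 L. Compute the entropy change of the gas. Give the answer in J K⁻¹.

For an isothermal ideal gas ΔS_gas = nR ln(V₂/V₁) = 1.63 × 8.314 × ln(172/24.4) = 26.5 J/K.

ΔS_gas = 26.5 J/K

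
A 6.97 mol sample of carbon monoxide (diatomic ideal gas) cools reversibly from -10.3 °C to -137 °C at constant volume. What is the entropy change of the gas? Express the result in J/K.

In kelvin: T₁ = 262.85 K, T₂ = 136.15 K. At constant volume, ΔS = nC_V ln(T₂/T₁) with C_V = 5R/2 = 20.79 J mol⁻¹ K⁻¹.
ΔS = 6.97 × 20.79 × ln(136.15/262.85) = -95.3 J/K.

ΔS = -95.3 J/K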